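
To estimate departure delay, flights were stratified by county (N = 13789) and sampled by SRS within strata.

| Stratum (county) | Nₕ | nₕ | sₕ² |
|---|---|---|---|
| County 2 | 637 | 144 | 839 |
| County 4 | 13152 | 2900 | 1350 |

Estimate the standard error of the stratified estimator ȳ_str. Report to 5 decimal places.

Var(ȳ_str) = Σₕ Wₕ²(1 − fₕ)sₕ²/nₕ with Wₕ = Nₕ/N, N = 13789.
County 2: Wₕ = 0.04619624; term = 0.04619624²·(1 − 0.22605965)·839/144 = 0.009623217.
County 4: Wₕ = 0.95380376; term = 0.95380376²·(1 − 0.22049878)·1350/2900 = 0.33011908.
Sum = 0.3397423.
SE = √(0.3397423) = 0.58287.

0.58287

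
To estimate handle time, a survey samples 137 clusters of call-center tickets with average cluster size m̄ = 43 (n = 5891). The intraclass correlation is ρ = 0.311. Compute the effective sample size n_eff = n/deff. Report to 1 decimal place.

418.9

deff = 1 + (43 − 1)·0.311 = 1 + 13.062 = 14.062.
n_eff = 5891 / 14.062 = 418.9.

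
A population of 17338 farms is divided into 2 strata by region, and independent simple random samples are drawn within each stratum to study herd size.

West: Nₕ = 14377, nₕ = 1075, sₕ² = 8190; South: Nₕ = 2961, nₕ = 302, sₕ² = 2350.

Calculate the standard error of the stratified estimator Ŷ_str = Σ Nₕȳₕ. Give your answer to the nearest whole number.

Var(Ŷ_str) = Σₕ Nₕ²(1 − fₕ)sₕ²/nₕ.
West: 14377²·(1 − 1075/14377)·8190/1075 = 1.4570037 × 10^9.
South: 2961²·(1 − 302/2961)·2350/302 = 6.1265737 × 10^7.
Sum = 1.5182694 × 10^9.
SE = √(1.5182694 × 10^9) = 38965.

38965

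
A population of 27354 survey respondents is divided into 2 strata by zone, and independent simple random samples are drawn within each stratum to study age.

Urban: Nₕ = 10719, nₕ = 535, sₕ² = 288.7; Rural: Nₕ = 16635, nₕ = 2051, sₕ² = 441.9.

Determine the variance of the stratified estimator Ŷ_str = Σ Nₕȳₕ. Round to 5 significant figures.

Var(Ŷ_str) = Σₕ Nₕ²(1 − fₕ)sₕ²/nₕ.
Urban: 10719²·(1 − 535/10719)·288.7/535 = 5.8906832 × 10^7.
Rural: 16635²·(1 − 2051/16635)·441.9/2051 = 5.2270638 × 10^7.
Sum = 1.1117747 × 10^8.

1.1118 × 10^8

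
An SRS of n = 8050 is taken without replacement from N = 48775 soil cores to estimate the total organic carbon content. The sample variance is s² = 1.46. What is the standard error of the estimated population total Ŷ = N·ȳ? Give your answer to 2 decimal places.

Var(Ŷ) = N²·Var(ȳ) = N²·(1 − n/N)·s²/n.
f = 8050/48775 = 0.16504357; Var(ȳ) = 0.83495643·1.46/8050 = 1.5143309 × 10^-4.
Var(Ŷ) = 48775² · (1.5143309 × 10^-4) = 360259.42.
SE(Ŷ) = √(360259.42) = 600.22.

600.22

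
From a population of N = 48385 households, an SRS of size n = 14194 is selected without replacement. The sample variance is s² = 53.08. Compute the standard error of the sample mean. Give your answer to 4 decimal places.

0.0514

Under SRS without replacement, Var(ȳ) = (1 − f)·s²/n with f = n/N = 14194/48385 = 0.29335538.
Var(ȳ) = (1 − 0.29335538)·53.08/14194 = 0.70664462·0.0037396083 = 0.0026425741.
SE(ȳ) = √(0.0026425741) = 0.0514.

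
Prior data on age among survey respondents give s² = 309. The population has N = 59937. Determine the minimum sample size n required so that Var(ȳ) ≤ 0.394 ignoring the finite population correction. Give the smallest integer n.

Without fpc, n₀ = s²/D = 309/0.394 = 784.2640.
Rounding up, n = 785.

785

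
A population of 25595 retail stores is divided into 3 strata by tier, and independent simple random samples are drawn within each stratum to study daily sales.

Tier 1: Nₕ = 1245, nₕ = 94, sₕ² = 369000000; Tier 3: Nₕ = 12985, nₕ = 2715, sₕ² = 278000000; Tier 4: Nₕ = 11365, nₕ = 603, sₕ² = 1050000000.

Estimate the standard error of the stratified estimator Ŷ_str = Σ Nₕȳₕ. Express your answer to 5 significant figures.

1.5240 × 10^7

Var(Ŷ_str) = Σₕ Nₕ²(1 − fₕ)sₕ²/nₕ.
Tier 1: 1245²·(1 − 94/1245)·369000000/94 = 5.6252676 × 10^12.
Tier 3: 12985²·(1 − 2715/12985)·278000000/2715 = 1.3654863 × 10^13.
Tier 4: 11365²·(1 − 603/11365)·1050000000/603 = 2.1297784 × 10^14.
Sum = 2.3225797 × 10^14.
SE = √(2.3225797 × 10^14) = 1.5240 × 10^7.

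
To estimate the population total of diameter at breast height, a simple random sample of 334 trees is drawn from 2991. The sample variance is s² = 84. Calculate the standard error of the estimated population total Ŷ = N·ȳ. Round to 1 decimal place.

Var(Ŷ) = N²·Var(ȳ) = N²·(1 − n/N)·s²/n.
f = 334/2991 = 0.11166834; Var(ȳ) = 0.88833166·84/334 = 0.22341275.
Var(Ŷ) = 2991² · 0.22341275 = 1.9986686 × 10^6.
SE(Ŷ) = √(1.9986686 × 10^6) = 1413.7.

1413.7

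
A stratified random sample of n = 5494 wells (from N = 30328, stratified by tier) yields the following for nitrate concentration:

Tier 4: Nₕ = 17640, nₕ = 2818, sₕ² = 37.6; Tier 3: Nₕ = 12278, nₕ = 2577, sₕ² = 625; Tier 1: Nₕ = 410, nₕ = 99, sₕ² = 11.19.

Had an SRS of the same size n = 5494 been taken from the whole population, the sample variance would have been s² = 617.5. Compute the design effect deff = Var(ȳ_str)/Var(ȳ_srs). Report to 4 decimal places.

0.3826

Var(ȳ_str) = Σ Wₕ²(1−fₕ)sₕ²/nₕ with Wₕ = Nₕ/30328:
  Tier 4: (17640/30328)²·(1−2818/17640)·37.6/2818 = 0.0037928416
  Tier 3: (12278/30328)²·(1−2577/12278)·625/2577 = 0.031406692
  Tier 1: (410/30328)²·(1−99/410)·11.19/99 = 1.5669372 × 10^-5
  → Var(ȳ_str) = 0.035215203.
Var(ȳ_srs) = (1 − 5494/30328)·617.5/5494 = 0.092034618.
deff = 0.035215203 / 0.092034618 = 0.3826.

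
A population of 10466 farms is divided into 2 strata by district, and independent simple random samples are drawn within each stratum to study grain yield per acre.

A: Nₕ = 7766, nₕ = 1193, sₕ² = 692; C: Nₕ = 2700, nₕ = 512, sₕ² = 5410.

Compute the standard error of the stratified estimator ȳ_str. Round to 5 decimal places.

Var(ȳ_str) = Σₕ Wₕ²(1 − fₕ)sₕ²/nₕ with Wₕ = Nₕ/N, N = 10466.
A: Wₕ = 0.74202178; term = 0.74202178²·(1 − 0.15361834)·692/1193 = 0.27031193.
C: Wₕ = 0.25797822; term = 0.25797822²·(1 − 0.18962963)·5410/512 = 0.56987148.
Sum = 0.84018341.
SE = √(0.84018341) = 0.91662.

0.91662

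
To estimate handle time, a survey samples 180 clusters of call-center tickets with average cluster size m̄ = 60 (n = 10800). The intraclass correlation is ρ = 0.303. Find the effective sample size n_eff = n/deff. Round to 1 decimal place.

deff = 1 + (60 − 1)·0.303 = 1 + 17.877 = 18.877.
n_eff = 10800 / 18.877 = 572.1.

572.1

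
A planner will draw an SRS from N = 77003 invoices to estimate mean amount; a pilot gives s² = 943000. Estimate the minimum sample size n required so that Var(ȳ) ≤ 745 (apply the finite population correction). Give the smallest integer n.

Without fpc, n₀ = s²/D = 943000/745 = 1265.7718.
With fpc, (1 − n/N)·s²/n ≤ D requires n ≥ n₀/(1 + n₀/N) = 1265.7718/(1 + 1265.7718/77003) = 1245.3016.
Rounding up, n = 1246.

1246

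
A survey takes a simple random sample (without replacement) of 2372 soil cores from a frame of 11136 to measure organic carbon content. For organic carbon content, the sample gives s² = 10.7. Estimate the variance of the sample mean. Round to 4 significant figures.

Under SRS without replacement, Var(ȳ) = (1 − f)·s²/n with f = n/N = 2372/11136 = 0.21300287.
Var(ȳ) = (1 − 0.21300287)·10.7/2372 = 0.78699713·0.0045109612 = 0.0035501135.

0.003550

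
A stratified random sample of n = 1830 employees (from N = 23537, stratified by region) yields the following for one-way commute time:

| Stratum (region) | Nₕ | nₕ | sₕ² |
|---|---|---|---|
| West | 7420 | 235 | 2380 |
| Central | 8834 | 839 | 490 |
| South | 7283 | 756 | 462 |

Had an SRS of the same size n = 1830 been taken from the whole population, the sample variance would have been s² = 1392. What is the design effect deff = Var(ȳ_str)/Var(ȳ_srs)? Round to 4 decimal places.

Var(ȳ_str) = Σ Wₕ²(1−fₕ)sₕ²/nₕ with Wₕ = Nₕ/23537:
  West: (7420/23537)²·(1−235/7420)·2380/235 = 0.97462502
  Central: (8834/23537)²·(1−839/8834)·490/839 = 0.074457383
  South: (7283/23537)²·(1−756/7283)·462/756 = 0.052437489
  → Var(ȳ_str) = 1.1015199.
Var(ȳ_srs) = (1 − 1830/23537)·1392/1830 = 0.70151481.
deff = 1.1015199 / 0.70151481 = 1.5702.

1.5702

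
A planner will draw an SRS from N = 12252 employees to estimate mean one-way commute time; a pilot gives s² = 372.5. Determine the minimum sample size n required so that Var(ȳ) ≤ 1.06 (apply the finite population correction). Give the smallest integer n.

342

Without fpc, n₀ = s²/D = 372.5/1.06 = 351.4151.
With fpc, (1 − n/N)·s²/n ≤ D requires n ≥ n₀/(1 + n₀/N) = 351.4151/(1 + 351.4151/12252) = 341.6168.
Rounding up, n = 342.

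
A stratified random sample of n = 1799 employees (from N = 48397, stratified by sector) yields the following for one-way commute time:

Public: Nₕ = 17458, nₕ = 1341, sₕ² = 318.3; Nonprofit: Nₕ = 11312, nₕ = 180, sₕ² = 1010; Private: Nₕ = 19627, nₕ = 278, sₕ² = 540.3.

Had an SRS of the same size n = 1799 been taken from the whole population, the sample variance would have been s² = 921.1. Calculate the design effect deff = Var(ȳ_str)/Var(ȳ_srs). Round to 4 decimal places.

1.3090

Var(ȳ_str) = Σ Wₕ²(1−fₕ)sₕ²/nₕ with Wₕ = Nₕ/48397:
  Public: (17458/48397)²·(1−1341/17458)·318.3/1341 = 0.028513444
  Nonprofit: (11312/48397)²·(1−180/11312)·1010/180 = 0.30166476
  Private: (19627/48397)²·(1−278/19627)·540.3/278 = 0.31511258
  → Var(ȳ_str) = 0.64529078.
Var(ȳ_srs) = (1 − 1799/48397)·921.1/1799 = 0.4929745.
deff = 0.64529078 / 0.4929745 = 1.3090.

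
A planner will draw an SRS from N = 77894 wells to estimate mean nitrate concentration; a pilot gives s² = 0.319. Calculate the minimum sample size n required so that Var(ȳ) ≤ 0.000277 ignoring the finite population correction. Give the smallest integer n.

Without fpc, n₀ = s²/D = 0.319/0.000277 = 1151.6245.
Rounding up, n = 1152.

1152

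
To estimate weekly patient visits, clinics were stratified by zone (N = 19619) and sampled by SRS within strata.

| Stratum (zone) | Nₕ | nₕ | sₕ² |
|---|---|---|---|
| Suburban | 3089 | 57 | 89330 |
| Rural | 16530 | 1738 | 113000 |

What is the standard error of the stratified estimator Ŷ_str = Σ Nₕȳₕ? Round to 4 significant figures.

174900

Var(Ŷ_str) = Σₕ Nₕ²(1 − fₕ)sₕ²/nₕ.
Suburban: 3089²·(1 − 57/3089)·89330/57 = 1.4678091 × 10^10.
Rural: 16530²·(1 − 1738/16530)·113000/1738 = 1.5897485 × 10^10.
Sum = 3.0575576 × 10^10.
SE = √(3.0575576 × 10^10) = 174900.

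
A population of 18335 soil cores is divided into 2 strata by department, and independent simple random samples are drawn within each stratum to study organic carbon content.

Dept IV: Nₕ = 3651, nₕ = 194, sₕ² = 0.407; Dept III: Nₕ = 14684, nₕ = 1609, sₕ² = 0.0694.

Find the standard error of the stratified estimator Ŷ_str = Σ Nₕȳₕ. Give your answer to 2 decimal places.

Var(Ŷ_str) = Σₕ Nₕ²(1 − fₕ)sₕ²/nₕ.
Dept IV: 3651²·(1 − 194/3651)·0.407/194 = 26479.141.
Dept III: 14684²·(1 − 1609/14684)·0.0694/1609 = 8281.128.
Sum = 34760.269.
SE = √(34760.269) = 186.44.

186.44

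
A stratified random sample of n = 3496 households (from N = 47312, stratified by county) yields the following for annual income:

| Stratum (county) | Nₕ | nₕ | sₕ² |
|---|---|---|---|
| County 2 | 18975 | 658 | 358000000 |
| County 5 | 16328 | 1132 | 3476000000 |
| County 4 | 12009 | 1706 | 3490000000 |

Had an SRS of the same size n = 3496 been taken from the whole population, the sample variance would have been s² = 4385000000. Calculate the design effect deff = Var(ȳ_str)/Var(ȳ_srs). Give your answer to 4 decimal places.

0.4631

Var(ȳ_str) = Σ Wₕ²(1−fₕ)sₕ²/nₕ with Wₕ = Nₕ/47312:
  County 2: (18975/47312)²·(1−658/18975)·358000000/658 = 84479.367
  County 5: (16328/47312)²·(1−1132/16328)·3476000000/1132 = 340371.35
  County 4: (12009/47312)²·(1−1706/12009)·3490000000/1706 = 113077.01
  → Var(ȳ_str) = 537927.73.
Var(ȳ_srs) = (1 − 3496/47312)·4385000000/3496 = 1.161608 × 10^6.
deff = 537927.73 / (1.161608 × 10^6) = 0.4631.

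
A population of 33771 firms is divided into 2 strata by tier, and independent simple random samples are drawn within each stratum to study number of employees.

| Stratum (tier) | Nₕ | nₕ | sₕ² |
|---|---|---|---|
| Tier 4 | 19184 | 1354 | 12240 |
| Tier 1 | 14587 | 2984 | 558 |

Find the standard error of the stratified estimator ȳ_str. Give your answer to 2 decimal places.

1.65

Var(ȳ_str) = Σₕ Wₕ²(1 − fₕ)sₕ²/nₕ with Wₕ = Nₕ/N, N = 33771.
Tier 4: Wₕ = 0.56806135; term = 0.56806135²·(1 − 0.07057965)·12240/1354 = 2.7112241.
Tier 1: Wₕ = 0.43193865; term = 0.43193865²·(1 − 0.20456571)·558/2984 = 0.027751331.
Sum = 2.7389754.
SE = √(2.7389754) = 1.65.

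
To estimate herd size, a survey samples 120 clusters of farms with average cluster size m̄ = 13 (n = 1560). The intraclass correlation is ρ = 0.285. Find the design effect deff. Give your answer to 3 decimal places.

4.420

deff = 1 + (13 − 1)·0.285 = 1 + 3.42 = 4.42.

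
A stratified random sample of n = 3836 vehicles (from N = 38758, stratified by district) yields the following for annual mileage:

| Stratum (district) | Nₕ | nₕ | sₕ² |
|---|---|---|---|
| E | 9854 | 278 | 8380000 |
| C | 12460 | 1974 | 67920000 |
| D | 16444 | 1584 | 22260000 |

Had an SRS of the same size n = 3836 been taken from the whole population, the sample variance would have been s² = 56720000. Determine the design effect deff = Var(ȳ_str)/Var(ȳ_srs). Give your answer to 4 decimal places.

0.5383

Var(ȳ_str) = Σ Wₕ²(1−fₕ)sₕ²/nₕ with Wₕ = Nₕ/38758:
  E: (9854/38758)²·(1−278/9854)·8380000/278 = 1893.5344
  C: (12460/38758)²·(1−1974/12460)·67920000/1974 = 2992.6485
  D: (16444/38758)²·(1−1584/16444)·22260000/1584 = 2285.9859
  → Var(ȳ_str) = 7172.1688.
Var(ȳ_srs) = (1 − 3836/38758)·56720000/3836 = 13322.796.
deff = 7172.1688 / 13322.796 = 0.5383.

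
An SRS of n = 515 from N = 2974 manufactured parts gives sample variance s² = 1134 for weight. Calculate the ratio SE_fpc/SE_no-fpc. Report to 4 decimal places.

0.9093

f = n/N = 515/2974 = 0.17316745.
SE_no-fpc = √(s²/n) = 1.4838941; SE_fpc = √((1−f)s²/n) = 1.3493099.
Ratio = √(1−f) = 0.90930333.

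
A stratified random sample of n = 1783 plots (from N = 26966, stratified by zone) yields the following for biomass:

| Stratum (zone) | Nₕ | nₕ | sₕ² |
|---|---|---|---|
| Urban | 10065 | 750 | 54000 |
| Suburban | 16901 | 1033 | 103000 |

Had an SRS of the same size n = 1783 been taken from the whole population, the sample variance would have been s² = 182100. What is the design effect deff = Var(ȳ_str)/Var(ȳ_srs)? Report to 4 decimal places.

Var(ȳ_str) = Σ Wₕ²(1−fₕ)sₕ²/nₕ with Wₕ = Nₕ/26966:
  Urban: (10065/26966)²·(1−750/10065)·54000/750 = 9.2831651
  Suburban: (16901/26966)²·(1−1033/16901)·103000/1033 = 36.773794
  → Var(ȳ_str) = 46.056959.
Var(ȳ_srs) = (1 − 1783/26966)·182100/1783 = 95.378291.
deff = 46.056959 / 95.378291 = 0.4829.

0.4829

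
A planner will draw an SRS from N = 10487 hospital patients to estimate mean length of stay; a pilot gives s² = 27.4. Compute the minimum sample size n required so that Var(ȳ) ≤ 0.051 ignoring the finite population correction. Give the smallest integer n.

538

Without fpc, n₀ = s²/D = 27.4/0.051 = 537.2549.
Rounding up, n = 538.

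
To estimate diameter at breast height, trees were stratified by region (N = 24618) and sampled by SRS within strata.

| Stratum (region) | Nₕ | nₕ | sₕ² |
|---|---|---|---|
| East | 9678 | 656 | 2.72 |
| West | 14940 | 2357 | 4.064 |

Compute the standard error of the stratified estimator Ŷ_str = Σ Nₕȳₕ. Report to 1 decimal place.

Var(Ŷ_str) = Σₕ Nₕ²(1 − fₕ)sₕ²/nₕ.
East: 9678²·(1 − 656/9678)·2.72/656 = 362037.46.
West: 14940²·(1 − 2357/14940)·4.064/2357 = 324137.23.
Sum = 686174.69.
SE = √(686174.69) = 828.4.

828.4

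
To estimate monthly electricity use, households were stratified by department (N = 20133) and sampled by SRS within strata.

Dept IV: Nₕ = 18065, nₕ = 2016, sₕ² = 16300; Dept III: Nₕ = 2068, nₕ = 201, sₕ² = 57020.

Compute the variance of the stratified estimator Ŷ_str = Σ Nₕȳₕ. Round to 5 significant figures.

3.4394 × 10^9

Var(Ŷ_str) = Σₕ Nₕ²(1 − fₕ)sₕ²/nₕ.
Dept IV: 18065²·(1 − 2016/18065)·16300/2016 = 2.3441372 × 10^9.
Dept III: 2068²·(1 − 201/2068)·57020/201 = 1.0952821 × 10^9.
Sum = 3.4394193 × 10^9.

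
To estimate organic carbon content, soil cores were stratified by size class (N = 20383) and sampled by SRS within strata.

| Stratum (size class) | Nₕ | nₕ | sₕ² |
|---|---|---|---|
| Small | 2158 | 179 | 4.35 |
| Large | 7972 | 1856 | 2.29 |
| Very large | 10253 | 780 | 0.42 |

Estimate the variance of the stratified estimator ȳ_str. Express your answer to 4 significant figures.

5.205 × 10^-4

Var(ȳ_str) = Σₕ Wₕ²(1 − fₕ)sₕ²/nₕ with Wₕ = Nₕ/N, N = 20383.
Small: Wₕ = 0.10587254; term = 0.10587254²·(1 − 0.08294717)·4.35/179 = 2.4980277 × 10^-4.
Large: Wₕ = 0.39111024; term = 0.39111024²·(1 − 0.23281485)·2.29/1856 = 1.4479583 × 10^-4.
Very large: Wₕ = 0.50301722; term = 0.50301722²·(1 − 0.07607530)·0.42/780 = 1.2588007 × 10^-4.
Sum = 5.2047867 × 10^-4.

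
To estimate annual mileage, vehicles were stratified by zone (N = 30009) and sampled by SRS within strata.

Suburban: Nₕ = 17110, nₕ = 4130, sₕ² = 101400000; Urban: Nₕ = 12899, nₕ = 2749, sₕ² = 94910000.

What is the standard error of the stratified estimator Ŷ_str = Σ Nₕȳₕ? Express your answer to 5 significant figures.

Var(Ŷ_str) = Σₕ Nₕ²(1 − fₕ)sₕ²/nₕ.
Suburban: 17110²·(1 − 4130/17110)·101400000/4130 = 5.4527126 × 10^12.
Urban: 12899²·(1 − 2749/12899)·94910000/2749 = 4.5202174 × 10^12.
Sum = 9.97293 × 10^12.
SE = √(9.97293 × 10^12) = 3.1580 × 10^6.

3.1580 × 10^6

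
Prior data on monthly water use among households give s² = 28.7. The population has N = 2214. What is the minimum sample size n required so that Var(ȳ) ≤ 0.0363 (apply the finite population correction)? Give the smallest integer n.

Without fpc, n₀ = s²/D = 28.7/0.0363 = 790.6336.
With fpc, (1 − n/N)·s²/n ≤ D requires n ≥ n₀/(1 + n₀/N) = 790.6336/(1 + 790.6336/2214) = 582.5878.
Rounding up, n = 583.

583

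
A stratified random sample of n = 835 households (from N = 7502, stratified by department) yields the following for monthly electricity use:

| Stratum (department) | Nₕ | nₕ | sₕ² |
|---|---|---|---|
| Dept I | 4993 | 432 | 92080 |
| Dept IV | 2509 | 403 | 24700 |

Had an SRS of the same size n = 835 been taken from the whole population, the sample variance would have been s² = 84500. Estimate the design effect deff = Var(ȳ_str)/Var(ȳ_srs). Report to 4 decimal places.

Var(ȳ_str) = Σ Wₕ²(1−fₕ)sₕ²/nₕ with Wₕ = Nₕ/7502:
  Dept I: (4993/7502)²·(1−432/4993)·92080/432 = 86.24801
  Dept IV: (2509/7502)²·(1−403/2509)·24700/403 = 5.7543572
  → Var(ȳ_str) = 92.002367.
Var(ȳ_srs) = (1 − 835/7502)·84500/835 = 89.933942.
deff = 92.002367 / 89.933942 = 1.0230.

1.0230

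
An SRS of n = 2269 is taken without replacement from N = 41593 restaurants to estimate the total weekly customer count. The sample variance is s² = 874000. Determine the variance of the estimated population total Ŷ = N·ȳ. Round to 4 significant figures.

Var(Ŷ) = N²·Var(ȳ) = N²·(1 − n/N)·s²/n.
f = 2269/41593 = 0.05455245; Var(ȳ) = 0.94544755·874000/2269 = 364.17856.
Var(Ŷ) = 41593² · 364.17856 = 6.3002077 × 10^11.

6.300 × 10^11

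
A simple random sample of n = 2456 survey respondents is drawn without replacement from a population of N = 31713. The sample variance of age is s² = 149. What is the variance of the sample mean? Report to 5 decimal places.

0.05597

Under SRS without replacement, Var(ȳ) = (1 − f)·s²/n with f = n/N = 2456/31713 = 0.07744458.
Var(ȳ) = (1 − 0.07744458)·149/2456 = 0.92255542·0.060667752 = 0.055969364.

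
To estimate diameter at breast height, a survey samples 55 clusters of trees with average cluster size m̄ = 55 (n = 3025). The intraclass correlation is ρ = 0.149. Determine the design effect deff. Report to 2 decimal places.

9.05

deff = 1 + (55 − 1)·0.149 = 1 + 8.046 = 9.046.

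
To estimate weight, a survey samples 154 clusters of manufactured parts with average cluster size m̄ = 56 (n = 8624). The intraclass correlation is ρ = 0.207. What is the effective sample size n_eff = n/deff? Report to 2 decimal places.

deff = 1 + (56 − 1)·0.207 = 1 + 11.385 = 12.385.
n_eff = 8624 / 12.385 = 696.33.

696.33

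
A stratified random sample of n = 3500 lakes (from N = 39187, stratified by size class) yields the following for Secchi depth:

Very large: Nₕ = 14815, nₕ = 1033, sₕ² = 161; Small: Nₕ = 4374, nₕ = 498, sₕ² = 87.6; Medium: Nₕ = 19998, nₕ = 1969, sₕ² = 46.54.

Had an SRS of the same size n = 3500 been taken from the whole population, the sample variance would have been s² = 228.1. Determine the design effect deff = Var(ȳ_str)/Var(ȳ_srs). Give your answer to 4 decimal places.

Var(ȳ_str) = Σ Wₕ²(1−fₕ)sₕ²/nₕ with Wₕ = Nₕ/39187:
  Very large: (14815/39187)²·(1−1033/14815)·161/1033 = 0.020723133
  Small: (4374/39187)²·(1−498/4374)·87.6/498 = 0.0019420181
  Medium: (19998/39187)²·(1−1969/19998)·46.54/1969 = 0.0055495125
  → Var(ȳ_str) = 0.028214664.
Var(ȳ_srs) = (1 − 3500/39187)·228.1/3500 = 0.059350621.
deff = 0.028214664 / 0.059350621 = 0.4754.

0.4754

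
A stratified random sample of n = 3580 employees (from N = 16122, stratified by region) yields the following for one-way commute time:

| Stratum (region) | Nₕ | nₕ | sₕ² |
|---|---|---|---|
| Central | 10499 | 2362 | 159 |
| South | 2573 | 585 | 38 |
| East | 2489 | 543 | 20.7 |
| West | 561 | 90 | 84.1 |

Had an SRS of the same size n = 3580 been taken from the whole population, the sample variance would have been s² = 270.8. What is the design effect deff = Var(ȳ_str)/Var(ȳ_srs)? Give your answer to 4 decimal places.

Var(ȳ_str) = Σ Wₕ²(1−fₕ)sₕ²/nₕ with Wₕ = Nₕ/16122:
  Central: (10499/16122)²·(1−2362/10499)·159/2362 = 0.022125426
  South: (2573/16122)²·(1−585/2573)·38/585 = 0.0012783391
  East: (2489/16122)²·(1−543/2489)·20.7/543 = 7.1039585 × 10^-4
  West: (561/16122)²·(1−90/561)·84.1/90 = 9.499471 × 10^-4
  → Var(ȳ_str) = 0.025064108.
Var(ȳ_srs) = (1 − 3580/16122)·270.8/3580 = 0.058845535.
deff = 0.025064108 / 0.058845535 = 0.4259.

0.4259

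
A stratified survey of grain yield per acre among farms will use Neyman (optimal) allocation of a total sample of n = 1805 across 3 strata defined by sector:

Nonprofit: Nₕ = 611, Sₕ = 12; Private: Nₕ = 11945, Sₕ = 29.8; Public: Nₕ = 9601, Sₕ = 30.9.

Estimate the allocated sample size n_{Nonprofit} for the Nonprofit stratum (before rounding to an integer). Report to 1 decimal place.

Neyman allocation: nₕ = n·NₕSₕ / Σⱼ NⱼSⱼ.
Σ NⱼSⱼ = 611·12 + 11945·29.8 + 9601·30.9 = 659963.9.
n_{Nonprofit} = 1805·611·12 / 659963.9 = 20.1.

20.1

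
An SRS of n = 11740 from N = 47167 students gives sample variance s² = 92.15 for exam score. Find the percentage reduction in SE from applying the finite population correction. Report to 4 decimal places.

13.3341

f = n/N = 11740/47167 = 0.24890283.
SE_no-fpc = √(s²/n) = 0.088595899; SE_fpc = √((1−f)s²/n) = 0.0767824.
Ratio = √(1−f) = 0.86665862. Reduction = 100·(1 − 0.86665862) = 13.3341%.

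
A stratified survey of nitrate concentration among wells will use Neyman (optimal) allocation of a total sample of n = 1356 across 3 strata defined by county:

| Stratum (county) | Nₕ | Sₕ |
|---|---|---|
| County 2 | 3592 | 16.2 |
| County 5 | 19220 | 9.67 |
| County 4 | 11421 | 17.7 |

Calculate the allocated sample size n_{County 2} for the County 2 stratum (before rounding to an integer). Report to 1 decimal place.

Neyman allocation: nₕ = n·NₕSₕ / Σⱼ NⱼSⱼ.
Σ NⱼSⱼ = 3592·16.2 + 19220·9.67 + 11421·17.7 = 446199.5.
n_{County 2} = 1356·3592·16.2 / 446199.5 = 176.8.

176.8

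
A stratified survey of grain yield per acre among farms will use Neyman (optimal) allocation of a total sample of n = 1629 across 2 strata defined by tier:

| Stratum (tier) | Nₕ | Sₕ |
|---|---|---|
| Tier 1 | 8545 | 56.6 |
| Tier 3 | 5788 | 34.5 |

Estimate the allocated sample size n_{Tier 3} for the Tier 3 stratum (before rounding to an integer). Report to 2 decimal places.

Neyman allocation: nₕ = n·NₕSₕ / Σⱼ NⱼSⱼ.
Σ NⱼSⱼ = 8545·56.6 + 5788·34.5 = 683333.
n_{Tier 3} = 1629·5788·34.5 / 683333 = 476.03.

476.03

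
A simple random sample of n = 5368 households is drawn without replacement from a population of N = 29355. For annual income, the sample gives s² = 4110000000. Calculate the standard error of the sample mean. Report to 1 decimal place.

791.0

Under SRS without replacement, Var(ȳ) = (1 − f)·s²/n with f = n/N = 5368/29355 = 0.18286493.
Var(ȳ) = (1 − 0.18286493)·4110000000/5368 = 0.81713507·765648.29 = 625638.07.
SE(ȳ) = √(625638.07) = 791.0.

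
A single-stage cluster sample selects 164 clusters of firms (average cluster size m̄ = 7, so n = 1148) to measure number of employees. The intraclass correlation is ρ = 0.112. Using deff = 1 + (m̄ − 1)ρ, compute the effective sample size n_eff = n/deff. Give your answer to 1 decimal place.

686.6

deff = 1 + (7 − 1)·0.112 = 1 + 0.672 = 1.672.
n_eff = 1148 / 1.672 = 686.6.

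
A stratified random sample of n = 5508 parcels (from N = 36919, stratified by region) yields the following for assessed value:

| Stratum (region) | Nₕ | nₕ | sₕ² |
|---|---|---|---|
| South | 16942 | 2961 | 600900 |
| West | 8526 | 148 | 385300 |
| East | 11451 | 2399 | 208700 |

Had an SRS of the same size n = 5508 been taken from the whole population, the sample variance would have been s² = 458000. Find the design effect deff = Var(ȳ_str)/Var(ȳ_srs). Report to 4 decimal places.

2.5205

Var(ȳ_str) = Σ Wₕ²(1−fₕ)sₕ²/nₕ with Wₕ = Nₕ/36919:
  South: (16942/36919)²·(1−2961/16942)·600900/2961 = 35.266865
  West: (8526/36919)²·(1−148/8526)·385300/148 = 136.43416
  East: (11451/36919)²·(1−2399/11451)·208700/2399 = 6.6157685
  → Var(ȳ_str) = 178.31679.
Var(ȳ_srs) = (1 − 5508/36919)·458000/5508 = 70.746243.
deff = 178.31679 / 70.746243 = 2.5205.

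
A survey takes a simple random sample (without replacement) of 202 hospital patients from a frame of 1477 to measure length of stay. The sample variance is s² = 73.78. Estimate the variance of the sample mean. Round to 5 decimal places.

Under SRS without replacement, Var(ȳ) = (1 − f)·s²/n with f = n/N = 202/1477 = 0.13676371.
Var(ȳ) = (1 − 0.13676371)·73.78/202 = 0.86323629·0.36524752 = 0.31529492.

0.31529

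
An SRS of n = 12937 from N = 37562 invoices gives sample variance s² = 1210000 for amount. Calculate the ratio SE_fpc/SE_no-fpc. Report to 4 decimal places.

f = n/N = 12937/37562 = 0.34441723.
SE_no-fpc = √(s²/n) = 9.6711005; SE_fpc = √((1−f)s²/n) = 7.830503.
Ratio = √(1−f) = 0.80968066.

0.8097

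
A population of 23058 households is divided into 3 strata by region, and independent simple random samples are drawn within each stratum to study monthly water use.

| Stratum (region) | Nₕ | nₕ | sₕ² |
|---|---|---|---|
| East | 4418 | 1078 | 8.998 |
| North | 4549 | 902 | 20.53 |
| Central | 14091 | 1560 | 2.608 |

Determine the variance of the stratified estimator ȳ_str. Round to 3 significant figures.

Var(ȳ_str) = Σₕ Wₕ²(1 − fₕ)sₕ²/nₕ with Wₕ = Nₕ/N, N = 23058.
East: Wₕ = 0.19160378; term = 0.19160378²·(1 − 0.24400181)·8.998/1078 = 2.3166271 × 10^-4.
North: Wₕ = 0.19728511; term = 0.19728511²·(1 − 0.19828534)·20.53/902 = 7.1021664 × 10^-4.
Central: Wₕ = 0.61111111; term = 0.61111111²·(1 − 0.11070896)·2.608/1560 = 5.5522276 × 10^-4.
Sum = 0.0014971021.

0.00150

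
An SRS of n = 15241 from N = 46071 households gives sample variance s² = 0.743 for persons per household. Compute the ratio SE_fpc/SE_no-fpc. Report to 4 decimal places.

f = n/N = 15241/46071 = 0.33081548.
SE_no-fpc = √(s²/n) = 0.0069821259; SE_fpc = √((1−f)s²/n) = 0.0057116373.
Ratio = √(1−f) = 0.81803699.

0.8180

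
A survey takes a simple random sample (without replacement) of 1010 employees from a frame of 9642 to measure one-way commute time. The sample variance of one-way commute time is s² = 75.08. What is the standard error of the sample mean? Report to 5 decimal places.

0.25797

Under SRS without replacement, Var(ȳ) = (1 − f)·s²/n with f = n/N = 1010/9642 = 0.10475005.
Var(ȳ) = (1 − 0.10475005)·75.08/1010 = 0.89524995·0.074336634 = 0.066549867.
SE(ȳ) = √(0.066549867) = 0.25797.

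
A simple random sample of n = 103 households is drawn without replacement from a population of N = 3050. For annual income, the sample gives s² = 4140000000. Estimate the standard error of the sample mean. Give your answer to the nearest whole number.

Under SRS without replacement, Var(ȳ) = (1 − f)·s²/n with f = n/N = 103/3050 = 0.03377049.
Var(ȳ) = (1 − 0.03377049)·4140000000/103 = 0.96622951·4.0194175 × 10^7 = 3.8836798 × 10^7.
SE(ȳ) = √(3.8836798 × 10^7) = 6232.

6232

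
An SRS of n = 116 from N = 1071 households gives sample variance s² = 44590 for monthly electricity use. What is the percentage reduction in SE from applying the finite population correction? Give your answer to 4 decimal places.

5.5707

f = n/N = 116/1071 = 0.10830999.
SE_no-fpc = √(s²/n) = 19.606034; SE_fpc = √((1−f)s²/n) = 18.513848.
Ratio = √(1−f) = 0.94429339. Reduction = 100·(1 − 0.94429339) = 5.5707%.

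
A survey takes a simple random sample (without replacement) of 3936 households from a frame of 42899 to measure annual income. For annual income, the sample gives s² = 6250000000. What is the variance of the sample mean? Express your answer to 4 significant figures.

1.442 × 10^6

Under SRS without replacement, Var(ȳ) = (1 − f)·s²/n with f = n/N = 3936/42899 = 0.09175039.
Var(ȳ) = (1 − 0.09175039)·6250000000/3936 = 0.90824961·1.5879065 × 10^6 = 1.4422155 × 10^6.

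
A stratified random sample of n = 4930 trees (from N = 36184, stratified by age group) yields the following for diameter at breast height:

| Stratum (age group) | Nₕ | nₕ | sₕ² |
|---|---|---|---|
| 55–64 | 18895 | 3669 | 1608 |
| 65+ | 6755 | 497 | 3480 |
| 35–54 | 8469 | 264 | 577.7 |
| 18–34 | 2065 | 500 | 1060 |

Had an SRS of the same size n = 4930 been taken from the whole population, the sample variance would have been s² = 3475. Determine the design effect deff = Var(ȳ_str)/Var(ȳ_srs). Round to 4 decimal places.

0.7289

Var(ȳ_str) = Σ Wₕ²(1−fₕ)sₕ²/nₕ with Wₕ = Nₕ/36184:
  55–64: (18895/36184)²·(1−3669/18895)·1608/3669 = 0.096302576
  65+: (6755/36184)²·(1−497/6755)·3480/497 = 0.226074
  35–54: (8469/36184)²·(1−264/8469)·577.7/264 = 0.11613845
  18–34: (2065/36184)²·(1−500/2065)·1060/500 = 0.0052328358
  → Var(ȳ_str) = 0.44374786.
Var(ȳ_srs) = (1 − 4930/36184)·3475/4930 = 0.60883123.
deff = 0.44374786 / 0.60883123 = 0.7289.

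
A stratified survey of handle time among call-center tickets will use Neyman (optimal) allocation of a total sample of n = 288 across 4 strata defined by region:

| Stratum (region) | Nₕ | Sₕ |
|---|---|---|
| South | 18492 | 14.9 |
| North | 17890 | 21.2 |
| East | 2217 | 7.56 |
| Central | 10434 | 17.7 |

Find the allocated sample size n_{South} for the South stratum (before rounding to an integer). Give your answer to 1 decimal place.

Neyman allocation: nₕ = n·NₕSₕ / Σⱼ NⱼSⱼ.
Σ NⱼSⱼ = 18492·14.9 + 17890·21.2 + 2217·7.56 + 10434·17.7 = 856241.12.
n_{South} = 288·18492·14.9 / 856241.12 = 92.7.

92.7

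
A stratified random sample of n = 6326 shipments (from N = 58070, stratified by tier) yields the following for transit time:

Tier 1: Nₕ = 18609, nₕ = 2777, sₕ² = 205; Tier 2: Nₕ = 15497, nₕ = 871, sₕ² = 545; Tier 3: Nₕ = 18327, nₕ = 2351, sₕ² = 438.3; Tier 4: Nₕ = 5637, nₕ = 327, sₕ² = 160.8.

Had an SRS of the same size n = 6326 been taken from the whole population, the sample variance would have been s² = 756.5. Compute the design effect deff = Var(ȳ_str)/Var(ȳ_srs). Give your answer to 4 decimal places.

Var(ȳ_str) = Σ Wₕ²(1−fₕ)sₕ²/nₕ with Wₕ = Nₕ/58070:
  Tier 1: (18609/58070)²·(1−2777/18609)·205/2777 = 0.0064496054
  Tier 2: (15497/58070)²·(1−871/15497)·545/871 = 0.04205793
  Tier 3: (18327/58070)²·(1−2351/18327)·438.3/2351 = 0.016187308
  Tier 4: (5637/58070)²·(1−327/5637)·160.8/327 = 0.0043649291
  → Var(ȳ_str) = 0.069059773.
Var(ȳ_srs) = (1 − 6326/58070)·756.5/6326 = 0.10655846.
deff = 0.069059773 / 0.10655846 = 0.6481.

0.6481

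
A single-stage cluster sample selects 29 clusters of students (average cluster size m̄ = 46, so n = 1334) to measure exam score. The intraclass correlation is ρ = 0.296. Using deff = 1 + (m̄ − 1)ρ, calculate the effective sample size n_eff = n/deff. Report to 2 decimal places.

93.16

deff = 1 + (46 − 1)·0.296 = 1 + 13.32 = 14.32.
n_eff = 1334 / 14.32 = 93.16.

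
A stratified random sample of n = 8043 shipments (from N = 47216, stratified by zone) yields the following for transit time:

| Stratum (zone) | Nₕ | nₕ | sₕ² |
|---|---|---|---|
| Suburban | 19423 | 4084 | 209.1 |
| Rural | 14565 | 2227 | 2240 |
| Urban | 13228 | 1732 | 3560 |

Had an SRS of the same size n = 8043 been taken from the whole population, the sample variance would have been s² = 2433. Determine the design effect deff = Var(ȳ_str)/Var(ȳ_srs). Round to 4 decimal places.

Var(ȳ_str) = Σ Wₕ²(1−fₕ)sₕ²/nₕ with Wₕ = Nₕ/47216:
  Suburban: (19423/47216)²·(1−4084/19423)·209.1/4084 = 0.0068423183
  Rural: (14565/47216)²·(1−2227/14565)·2240/2227 = 0.081078307
  Urban: (13228/47216)²·(1−1732/13228)·3560/1732 = 0.14020538
  → Var(ȳ_str) = 0.22812601.
Var(ȳ_srs) = (1 − 8043/47216)·2433/8043 = 0.25096992.
deff = 0.22812601 / 0.25096992 = 0.9090.

0.9090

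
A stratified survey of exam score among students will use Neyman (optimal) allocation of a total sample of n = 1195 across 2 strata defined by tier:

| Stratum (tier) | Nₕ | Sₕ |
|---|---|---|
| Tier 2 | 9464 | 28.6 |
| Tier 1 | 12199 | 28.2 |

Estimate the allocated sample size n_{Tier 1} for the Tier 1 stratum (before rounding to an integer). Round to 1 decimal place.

Neyman allocation: nₕ = n·NₕSₕ / Σⱼ NⱼSⱼ.
Σ NⱼSⱼ = 9464·28.6 + 12199·28.2 = 614682.2.
n_{Tier 1} = 1195·12199·28.2 / 614682.2 = 668.8.

668.8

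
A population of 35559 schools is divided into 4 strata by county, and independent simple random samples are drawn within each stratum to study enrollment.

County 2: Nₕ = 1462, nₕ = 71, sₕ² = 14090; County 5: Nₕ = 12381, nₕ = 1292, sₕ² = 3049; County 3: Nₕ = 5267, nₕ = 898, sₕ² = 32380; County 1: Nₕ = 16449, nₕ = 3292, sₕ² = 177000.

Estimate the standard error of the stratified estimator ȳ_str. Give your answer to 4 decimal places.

Var(ȳ_str) = Σₕ Wₕ²(1 − fₕ)sₕ²/nₕ with Wₕ = Nₕ/N, N = 35559.
County 2: Wₕ = 0.04111477; term = 0.04111477²·(1 − 0.04856361)·14090/71 = 0.31917441.
County 5: Wₕ = 0.34818189; term = 0.34818189²·(1 − 0.10435344)·3049/1292 = 0.25623824.
County 3: Wₕ = 0.14812003; term = 0.14812003²·(1 − 0.17049554)·32380/898 = 0.65621597.
County 1: Wₕ = 0.46258331; term = 0.46258331²·(1 − 0.20013375)·177000/3292 = 9.2026041.
Sum = 10.434233.
SE = √(10.434233) = 3.2302.

3.2302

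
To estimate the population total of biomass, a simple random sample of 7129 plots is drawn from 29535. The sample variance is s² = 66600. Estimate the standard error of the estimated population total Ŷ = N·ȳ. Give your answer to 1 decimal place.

Var(Ŷ) = N²·Var(ȳ) = N²·(1 − n/N)·s²/n.
f = 7129/29535 = 0.24137464; Var(ȳ) = 0.75862536·66600/7129 = 7.087172.
Var(Ŷ) = 29535² · 7.087172 = 6.1822551 × 10^9.
SE(Ŷ) = √(6.1822551 × 10^9) = 78627.3.

78627.3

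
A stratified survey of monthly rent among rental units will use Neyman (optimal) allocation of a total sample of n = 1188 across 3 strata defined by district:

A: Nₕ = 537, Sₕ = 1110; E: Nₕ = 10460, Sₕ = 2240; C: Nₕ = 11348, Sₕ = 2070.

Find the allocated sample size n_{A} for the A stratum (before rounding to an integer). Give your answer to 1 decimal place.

14.9

Neyman allocation: nₕ = n·NₕSₕ / Σⱼ NⱼSⱼ.
Σ NⱼSⱼ = 537·1110 + 10460·2240 + 11348·2070 = 4.751683 × 10^7.
n_{A} = 1188·537·1110 / (4.751683 × 10^7) = 14.9.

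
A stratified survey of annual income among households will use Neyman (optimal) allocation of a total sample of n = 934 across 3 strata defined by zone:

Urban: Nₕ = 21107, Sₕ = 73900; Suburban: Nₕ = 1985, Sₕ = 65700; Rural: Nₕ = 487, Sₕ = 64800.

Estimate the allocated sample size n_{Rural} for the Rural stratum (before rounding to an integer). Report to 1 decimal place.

Neyman allocation: nₕ = n·NₕSₕ / Σⱼ NⱼSⱼ.
Σ NⱼSⱼ = 21107·73900 + 1985·65700 + 487·64800 = 1.7217794 × 10^9.
n_{Rural} = 934·487·64800 / (1.7217794 × 10^9) = 17.1.

17.1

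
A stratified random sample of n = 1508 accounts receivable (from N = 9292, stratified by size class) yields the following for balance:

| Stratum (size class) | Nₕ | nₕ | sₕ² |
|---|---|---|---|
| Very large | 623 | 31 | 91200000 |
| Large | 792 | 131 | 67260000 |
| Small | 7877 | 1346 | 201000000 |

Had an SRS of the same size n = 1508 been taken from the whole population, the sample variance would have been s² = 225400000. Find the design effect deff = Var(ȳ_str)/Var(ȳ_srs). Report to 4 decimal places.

Var(ȳ_str) = Σ Wₕ²(1−fₕ)sₕ²/nₕ with Wₕ = Nₕ/9292:
  Very large: (623/9292)²·(1−31/623)·91200000/31 = 12566.794
  Large: (792/9292)²·(1−131/792)·67260000/131 = 3113.1053
  Small: (7877/9292)²·(1−1346/7877)·201000000/1346 = 88976.051
  → Var(ȳ_str) = 104655.95.
Var(ȳ_srs) = (1 − 1508/9292)·225400000/1508 = 125212.07.
deff = 104655.95 / 125212.07 = 0.8358.

0.8358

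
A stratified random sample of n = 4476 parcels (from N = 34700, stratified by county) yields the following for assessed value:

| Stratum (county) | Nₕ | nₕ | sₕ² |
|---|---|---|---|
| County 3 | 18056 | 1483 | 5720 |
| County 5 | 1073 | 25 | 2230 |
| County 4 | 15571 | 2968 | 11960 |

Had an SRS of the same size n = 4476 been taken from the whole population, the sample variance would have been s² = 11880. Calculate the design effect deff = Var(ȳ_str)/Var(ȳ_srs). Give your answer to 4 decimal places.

Var(ȳ_str) = Σ Wₕ²(1−fₕ)sₕ²/nₕ with Wₕ = Nₕ/34700:
  County 3: (18056/34700)²·(1−1483/18056)·5720/1483 = 0.95855846
  County 5: (1073/34700)²·(1−25/1073)·2230/25 = 0.083304202
  County 4: (15571/34700)²·(1−2968/15571)·11960/2968 = 0.65674802
  → Var(ȳ_str) = 1.6986107.
Var(ȳ_srs) = (1 − 4476/34700)·11880/4476 = 2.3117924.
deff = 1.6986107 / 2.3117924 = 0.7348.

0.7348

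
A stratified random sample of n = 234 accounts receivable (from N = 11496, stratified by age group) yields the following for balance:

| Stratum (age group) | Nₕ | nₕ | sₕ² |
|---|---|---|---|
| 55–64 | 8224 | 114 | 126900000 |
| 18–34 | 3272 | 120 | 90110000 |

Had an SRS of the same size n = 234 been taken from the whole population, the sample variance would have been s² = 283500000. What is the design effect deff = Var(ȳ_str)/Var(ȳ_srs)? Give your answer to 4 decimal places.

0.5227

Var(ȳ_str) = Σ Wₕ²(1−fₕ)sₕ²/nₕ with Wₕ = Nₕ/11496:
  55–64: (8224/11496)²·(1−114/8224)·126900000/114 = 561781.22
  18–34: (3272/11496)²·(1−120/3272)·90110000/120 = 58600.016
  → Var(ȳ_str) = 620381.24.
Var(ȳ_srs) = (1 − 234/11496)·283500000/234 = 1.1868777 × 10^6.
deff = 620381.24 / (1.1868777 × 10^6) = 0.5227.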